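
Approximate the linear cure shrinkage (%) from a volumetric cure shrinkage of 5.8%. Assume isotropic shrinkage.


Linear shrinkage ≈ vol_shrink/3 = 5.8/3 = 1.933%

1.933%


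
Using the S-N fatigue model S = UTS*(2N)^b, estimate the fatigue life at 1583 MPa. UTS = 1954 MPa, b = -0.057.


N = 0.5 * (S/UTS)^(1/b) = 0.5 * (1583/1954)^(1/-0.057) = 20.1022 cycles

20.1022 cycles


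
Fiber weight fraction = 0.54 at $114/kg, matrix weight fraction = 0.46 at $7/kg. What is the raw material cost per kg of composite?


Cost = cost_f*Wf + cost_m*Wm = 114*0.54 + 7*0.46 = $64.78/kg

$64.78/kg


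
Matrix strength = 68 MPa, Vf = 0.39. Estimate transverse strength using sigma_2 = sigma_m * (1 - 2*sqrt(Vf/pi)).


factor = 1 - 2*sqrt(0.39/pi) = 0.2953
sigma_2 = 68 * 0.2953 = 20.08 MPa

20.08 MPa


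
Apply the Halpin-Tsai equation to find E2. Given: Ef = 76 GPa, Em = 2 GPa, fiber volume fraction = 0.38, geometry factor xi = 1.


eta = (Ef/Em - 1)/(Ef/Em + xi) = (38.0 - 1)/(38.0 + 1) = 0.9487
E2 = Em*(1+xi*eta*Vf)/(1-eta*Vf) = 4.26 GPa

4.26 GPa


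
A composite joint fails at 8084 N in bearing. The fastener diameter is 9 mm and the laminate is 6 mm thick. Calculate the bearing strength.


sigma_br = F/(d*h) = 8084/(9*6) = 149.7 MPa

149.7 MPa


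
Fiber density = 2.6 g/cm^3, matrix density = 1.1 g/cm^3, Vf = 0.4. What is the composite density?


rho_c = rho_f*Vf + rho_m*(1-Vf) = 2.6*0.4 + 1.1*0.6 = 1.7 g/cm^3

1.7 g/cm^3


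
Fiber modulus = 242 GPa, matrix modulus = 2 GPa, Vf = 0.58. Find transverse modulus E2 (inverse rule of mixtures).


1/E2 = Vf/Ef + (1-Vf)/Em = 0.58/242 + 0.42/2
E2 = 4.71 GPa

4.71 GPa


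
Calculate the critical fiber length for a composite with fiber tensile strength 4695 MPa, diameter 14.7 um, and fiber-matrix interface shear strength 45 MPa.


Lc = sigma_f * d / (2 * tau_i) = 4695 * 14.7 / (2 * 45) = 766.9 um

766.9 um


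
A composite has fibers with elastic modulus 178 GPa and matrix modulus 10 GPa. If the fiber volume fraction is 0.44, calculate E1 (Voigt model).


E1 = Ef*Vf + Em*(1-Vf) = 178*0.44 + 10*0.56 = 83.92 GPa

83.92 GPa


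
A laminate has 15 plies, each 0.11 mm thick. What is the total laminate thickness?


h = n * t_ply = 15 * 0.11 = 1.65 mm

1.65 mm


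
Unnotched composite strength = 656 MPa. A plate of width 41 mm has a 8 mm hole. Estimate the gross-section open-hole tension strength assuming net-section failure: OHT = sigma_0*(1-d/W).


OHT = sigma_0*(1-d/W) = 656*(1-8/41) = 528.0 MPa

528.0 MPa


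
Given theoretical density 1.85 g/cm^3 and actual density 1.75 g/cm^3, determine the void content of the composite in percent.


Void% = (rho_theo - rho_actual)/rho_theo * 100 = (1.85 - 1.75)/1.85 * 100 = 5.41%

5.41%


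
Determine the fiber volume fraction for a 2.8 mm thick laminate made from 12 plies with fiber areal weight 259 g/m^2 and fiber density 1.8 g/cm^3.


Vf = n * FAW / (rho_f * h * 1000) = 12 * 259 / (1.8 * 2.8 * 1000) = 0.6167

0.6167


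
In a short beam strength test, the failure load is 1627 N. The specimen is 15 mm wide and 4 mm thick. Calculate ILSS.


ILSS = 3F/(4bh) = 3*1627/(4*15*4) = 20.34 MPa

20.34 MPa


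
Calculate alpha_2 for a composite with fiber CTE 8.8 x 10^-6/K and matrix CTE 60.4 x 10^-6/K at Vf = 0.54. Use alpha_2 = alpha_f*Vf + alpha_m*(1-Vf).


alpha_2 = alpha_f*Vf + alpha_m*(1-Vf) = 8.8*0.54 + 60.4*0.46 = 32.5 x 10^-6/K

32.5 x 10^-6/K


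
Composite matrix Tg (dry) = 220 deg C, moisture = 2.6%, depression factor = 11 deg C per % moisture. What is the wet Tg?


Tg_wet = Tg_dry - k*moisture = 220 - 11*2.6 = 191.4 deg C

191.4 deg C


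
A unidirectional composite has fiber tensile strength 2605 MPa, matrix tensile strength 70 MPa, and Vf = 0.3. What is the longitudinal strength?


sigma_1 = sigma_f*Vf + sigma_m*(1-Vf) = 2605*0.3 + 70*0.7 = 830.5 MPa

830.5 MPa


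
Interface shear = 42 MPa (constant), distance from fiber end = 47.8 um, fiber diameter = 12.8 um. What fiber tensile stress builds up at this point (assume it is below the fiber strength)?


Force balance: sigma_f * (pi*d^2/4) = tau * (pi*d) * x  ->  sigma_f = 4 * tau * x / d
sigma_f = 4 * 42 * 47.8 / 12.8 = 627.4 MPa

627.4 MPa


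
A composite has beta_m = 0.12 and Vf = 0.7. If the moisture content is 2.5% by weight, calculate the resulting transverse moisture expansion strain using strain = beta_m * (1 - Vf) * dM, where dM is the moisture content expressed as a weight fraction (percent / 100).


dM = 2.5/100 = 0.025
strain = beta_m * (1-Vf) * dM = 0.12 * 0.3 * 0.025 = 0.0009

0.0009


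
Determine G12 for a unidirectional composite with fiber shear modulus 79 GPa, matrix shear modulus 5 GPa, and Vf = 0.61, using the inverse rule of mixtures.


1/G12 = Vf/Gf + (1-Vf)/Gm = 0.61/79 + 0.39/5
G12 = 11.67 GPa

11.67 GPa


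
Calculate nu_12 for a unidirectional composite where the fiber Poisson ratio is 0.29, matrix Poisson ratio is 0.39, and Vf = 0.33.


nu_12 = nu_f*Vf + nu_m*(1-Vf) = 0.29*0.33 + 0.39*0.67 = 0.357

0.357


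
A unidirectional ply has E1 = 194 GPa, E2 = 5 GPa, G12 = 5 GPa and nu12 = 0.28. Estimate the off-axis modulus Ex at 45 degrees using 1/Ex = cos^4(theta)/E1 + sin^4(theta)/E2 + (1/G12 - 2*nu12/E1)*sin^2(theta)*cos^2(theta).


cos^4(45) = 0.25, sin^4(45) = 0.25, sin^2(45)*cos^2(45) = 0.25
1/G12 - 2*nu12/E1 = 1/5 - 2*0.28/194 = 0.197113 GPa^-1
1/Ex = 0.25/194 + 0.25/5 + 0.197113*0.25 = 0.100567 GPa^-1
Ex = 9.94 GPa

9.94 GPa


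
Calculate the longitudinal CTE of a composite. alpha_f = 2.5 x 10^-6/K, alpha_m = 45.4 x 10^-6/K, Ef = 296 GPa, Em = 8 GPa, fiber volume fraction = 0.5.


E1 = Ef*Vf + Em*(1-Vf) = 152.0
alpha_1 = (alpha_f*Ef*Vf + alpha_m*Em*(1-Vf))/E1 = 3.63 x 10^-6/K

3.63 x 10^-6/K


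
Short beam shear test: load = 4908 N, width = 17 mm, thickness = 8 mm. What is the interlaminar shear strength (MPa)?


ILSS = 3F/(4bh) = 3*4908/(4*17*8) = 27.07 MPa

27.07 MPa


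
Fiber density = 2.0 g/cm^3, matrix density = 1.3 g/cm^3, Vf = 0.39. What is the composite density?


rho_c = rho_f*Vf + rho_m*(1-Vf) = 2.0*0.39 + 1.3*0.61 = 1.573 g/cm^3

1.573 g/cm^3


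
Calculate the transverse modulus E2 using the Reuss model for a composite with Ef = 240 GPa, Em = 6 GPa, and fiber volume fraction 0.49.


1/E2 = Vf/Ef + (1-Vf)/Em = 0.49/240 + 0.51/6
E2 = 11.49 GPa

11.49 GPa


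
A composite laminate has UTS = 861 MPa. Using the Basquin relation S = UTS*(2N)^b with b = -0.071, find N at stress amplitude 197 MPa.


N = 0.5 * (S/UTS)^(1/b) = 0.5 * (197/861)^(1/-0.071) = 5.2555e+08 cycles

5.2555e+08 cycles


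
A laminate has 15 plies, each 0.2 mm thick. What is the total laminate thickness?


h = n * t_ply = 15 * 0.2 = 3.0 mm

3.0 mm


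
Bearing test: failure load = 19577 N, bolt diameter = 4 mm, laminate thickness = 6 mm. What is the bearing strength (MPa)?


sigma_br = F/(d*h) = 19577/(4*6) = 815.7 MPa

815.7 MPa


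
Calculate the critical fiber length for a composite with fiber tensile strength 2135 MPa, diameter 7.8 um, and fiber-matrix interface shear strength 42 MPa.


Lc = sigma_f * d / (2 * tau_i) = 2135 * 7.8 / (2 * 42) = 198.3 um

198.3 um


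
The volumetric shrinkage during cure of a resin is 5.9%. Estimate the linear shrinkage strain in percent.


Linear shrinkage ≈ vol_shrink/3 = 5.9/3 = 1.967%

1.967%


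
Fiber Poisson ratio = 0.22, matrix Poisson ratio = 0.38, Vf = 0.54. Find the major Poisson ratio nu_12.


nu_12 = nu_f*Vf + nu_m*(1-Vf) = 0.22*0.54 + 0.38*0.46 = 0.2936

0.2936


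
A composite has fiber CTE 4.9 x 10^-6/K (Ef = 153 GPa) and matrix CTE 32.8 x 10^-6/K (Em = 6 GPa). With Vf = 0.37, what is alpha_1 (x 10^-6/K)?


E1 = Ef*Vf + Em*(1-Vf) = 60.39
alpha_1 = (alpha_f*Ef*Vf + alpha_m*Em*(1-Vf))/E1 = 6.65 x 10^-6/K

6.65 x 10^-6/K


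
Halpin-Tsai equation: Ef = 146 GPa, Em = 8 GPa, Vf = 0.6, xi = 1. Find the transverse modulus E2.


eta = (Ef/Em - 1)/(Ef/Em + xi) = (18.25 - 1)/(18.25 + 1) = 0.8961
E2 = Em*(1+xi*eta*Vf)/(1-eta*Vf) = 26.61 GPa

26.61 GPa


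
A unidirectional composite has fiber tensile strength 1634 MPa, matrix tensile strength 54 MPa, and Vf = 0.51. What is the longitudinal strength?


sigma_1 = sigma_f*Vf + sigma_m*(1-Vf) = 1634*0.51 + 54*0.49 = 859.8 MPa

859.8 MPa


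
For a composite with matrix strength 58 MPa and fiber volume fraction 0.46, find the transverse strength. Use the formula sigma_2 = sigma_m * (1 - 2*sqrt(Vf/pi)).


factor = 1 - 2*sqrt(0.46/pi) = 0.2347
sigma_2 = 58 * 0.2347 = 13.61 MPa

13.61 MPa


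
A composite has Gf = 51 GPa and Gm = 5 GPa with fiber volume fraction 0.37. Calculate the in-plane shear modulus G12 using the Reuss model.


1/G12 = Vf/Gf + (1-Vf)/Gm = 0.37/51 + 0.63/5
G12 = 7.5 GPa

7.5 GPa


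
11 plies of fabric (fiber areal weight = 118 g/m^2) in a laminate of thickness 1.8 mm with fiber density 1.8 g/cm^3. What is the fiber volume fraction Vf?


Vf = n * FAW / (rho_f * h * 1000) = 11 * 118 / (1.8 * 1.8 * 1000) = 0.4006

0.4006


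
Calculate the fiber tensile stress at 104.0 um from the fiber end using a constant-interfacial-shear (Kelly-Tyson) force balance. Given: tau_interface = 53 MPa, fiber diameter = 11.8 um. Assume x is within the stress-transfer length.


Force balance: sigma_f * (pi*d^2/4) = tau * (pi*d) * x  ->  sigma_f = 4 * tau * x / d
sigma_f = 4 * 53 * 104.0 / 11.8 = 1868.5 MPa

1868.5 MPa


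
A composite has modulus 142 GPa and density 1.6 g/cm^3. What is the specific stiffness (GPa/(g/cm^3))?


Specific stiffness = E/rho = 142/1.6 = 88.8 GPa/(g/cm^3)

88.8 GPa/(g/cm^3)


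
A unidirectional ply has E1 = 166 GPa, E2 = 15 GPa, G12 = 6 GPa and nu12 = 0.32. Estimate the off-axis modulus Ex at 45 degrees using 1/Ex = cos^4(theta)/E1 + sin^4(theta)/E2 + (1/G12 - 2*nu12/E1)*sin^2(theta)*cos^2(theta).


cos^4(45) = 0.25, sin^4(45) = 0.25, sin^2(45)*cos^2(45) = 0.25
1/G12 - 2*nu12/E1 = 1/6 - 2*0.32/166 = 0.162811 GPa^-1
1/Ex = 0.25/166 + 0.25/15 + 0.162811*0.25 = 0.0588755 GPa^-1
Ex = 16.98 GPa

16.98 GPa


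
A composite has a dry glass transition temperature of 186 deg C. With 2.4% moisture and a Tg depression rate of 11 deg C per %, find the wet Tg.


Tg_wet = Tg_dry - k*moisture = 186 - 11*2.4 = 159.6 deg C

159.6 deg C


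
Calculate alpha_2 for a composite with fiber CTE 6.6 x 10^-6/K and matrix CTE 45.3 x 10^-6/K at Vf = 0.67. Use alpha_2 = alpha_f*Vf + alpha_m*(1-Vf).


alpha_2 = alpha_f*Vf + alpha_m*(1-Vf) = 6.6*0.67 + 45.3*0.33 = 19.4 x 10^-6/K

19.4 x 10^-6/K


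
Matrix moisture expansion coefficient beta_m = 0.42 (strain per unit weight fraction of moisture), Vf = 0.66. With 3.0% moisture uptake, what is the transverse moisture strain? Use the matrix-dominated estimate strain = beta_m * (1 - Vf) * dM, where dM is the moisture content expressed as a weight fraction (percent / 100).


dM = 3.0/100 = 0.03
strain = beta_m * (1-Vf) * dM = 0.42 * 0.34 * 0.03 = 0.004284

0.004284


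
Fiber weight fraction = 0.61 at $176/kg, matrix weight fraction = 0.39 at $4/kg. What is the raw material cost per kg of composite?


Cost = cost_f*Wf + cost_m*Wm = 176*0.61 + 4*0.39 = $108.92/kg

$108.92/kg


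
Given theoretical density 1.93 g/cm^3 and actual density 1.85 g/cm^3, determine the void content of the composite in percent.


Void% = (rho_theo - rho_actual)/rho_theo * 100 = (1.93 - 1.85)/1.93 * 100 = 4.15%

4.15%


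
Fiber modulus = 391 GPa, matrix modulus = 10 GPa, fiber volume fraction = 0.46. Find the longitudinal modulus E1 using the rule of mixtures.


E1 = Ef*Vf + Em*(1-Vf) = 391*0.46 + 10*0.54 = 185.26 GPa

185.26 GPa


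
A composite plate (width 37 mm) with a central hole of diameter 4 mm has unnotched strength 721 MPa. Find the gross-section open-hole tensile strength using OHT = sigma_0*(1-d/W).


OHT = sigma_0*(1-d/W) = 721*(1-4/37) = 643.1 MPa

643.1 MPa


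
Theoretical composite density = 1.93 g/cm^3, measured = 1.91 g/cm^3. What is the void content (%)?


Void% = (rho_theo - rho_actual)/rho_theo * 100 = (1.93 - 1.91)/1.93 * 100 = 1.04%

1.04%


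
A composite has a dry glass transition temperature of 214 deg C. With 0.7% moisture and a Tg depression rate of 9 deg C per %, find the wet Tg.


Tg_wet = Tg_dry - k*moisture = 214 - 9*0.7 = 207.7 deg C

207.7 deg C


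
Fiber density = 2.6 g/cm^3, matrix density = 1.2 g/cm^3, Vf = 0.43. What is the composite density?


rho_c = rho_f*Vf + rho_m*(1-Vf) = 2.6*0.43 + 1.2*0.57 = 1.802 g/cm^3

1.802 g/cm^3


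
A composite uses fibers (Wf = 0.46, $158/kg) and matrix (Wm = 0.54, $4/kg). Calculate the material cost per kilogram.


Cost = cost_f*Wf + cost_m*Wm = 158*0.46 + 4*0.54 = $74.84/kg

$74.84/kg


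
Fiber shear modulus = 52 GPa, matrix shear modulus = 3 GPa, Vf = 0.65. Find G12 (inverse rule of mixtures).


1/G12 = Vf/Gf + (1-Vf)/Gm = 0.65/52 + 0.35/3
G12 = 7.74 GPa

7.74 GPa


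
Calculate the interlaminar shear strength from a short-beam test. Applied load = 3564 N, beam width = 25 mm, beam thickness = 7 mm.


ILSS = 3F/(4bh) = 3*3564/(4*25*7) = 15.27 MPa

15.27 MPa


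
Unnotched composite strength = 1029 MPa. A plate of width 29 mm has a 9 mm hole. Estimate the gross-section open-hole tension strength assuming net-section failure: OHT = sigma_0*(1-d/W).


OHT = sigma_0*(1-d/W) = 1029*(1-9/29) = 709.7 MPa

709.7 MPa


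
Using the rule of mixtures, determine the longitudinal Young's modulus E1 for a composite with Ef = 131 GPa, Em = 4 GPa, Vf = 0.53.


E1 = Ef*Vf + Em*(1-Vf) = 131*0.53 + 4*0.47 = 71.31 GPa

71.31 GPa


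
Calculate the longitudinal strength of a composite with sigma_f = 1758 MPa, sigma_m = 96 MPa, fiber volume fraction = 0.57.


sigma_1 = sigma_f*Vf + sigma_m*(1-Vf) = 1758*0.57 + 96*0.43 = 1043.3 MPa

1043.3 MPa


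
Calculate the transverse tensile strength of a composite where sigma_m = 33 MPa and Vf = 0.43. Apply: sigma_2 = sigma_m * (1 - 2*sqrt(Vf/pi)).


factor = 1 - 2*sqrt(0.43/pi) = 0.2601
sigma_2 = 33 * 0.2601 = 8.58 MPa

8.58 MPa


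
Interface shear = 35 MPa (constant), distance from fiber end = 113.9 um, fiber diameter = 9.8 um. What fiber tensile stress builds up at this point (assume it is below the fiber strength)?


Force balance: sigma_f * (pi*d^2/4) = tau * (pi*d) * x  ->  sigma_f = 4 * tau * x / d
sigma_f = 4 * 35 * 113.9 / 9.8 = 1627.1 MPa

1627.1 MPa


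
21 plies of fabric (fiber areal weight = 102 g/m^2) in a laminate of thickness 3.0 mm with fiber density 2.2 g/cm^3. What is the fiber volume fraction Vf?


Vf = n * FAW / (rho_f * h * 1000) = 21 * 102 / (2.2 * 3.0 * 1000) = 0.3245

0.3245


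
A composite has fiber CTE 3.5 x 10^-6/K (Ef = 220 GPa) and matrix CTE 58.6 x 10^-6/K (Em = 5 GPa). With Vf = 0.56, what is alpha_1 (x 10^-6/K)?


E1 = Ef*Vf + Em*(1-Vf) = 125.4
alpha_1 = (alpha_f*Ef*Vf + alpha_m*Em*(1-Vf))/E1 = 4.47 x 10^-6/K

4.47 x 10^-6/K


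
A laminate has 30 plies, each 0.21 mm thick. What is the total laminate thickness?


h = n * t_ply = 30 * 0.21 = 6.3 mm

6.3 mm


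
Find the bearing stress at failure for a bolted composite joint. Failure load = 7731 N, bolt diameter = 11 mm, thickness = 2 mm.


sigma_br = F/(d*h) = 7731/(11*2) = 351.4 MPa

351.4 MPa


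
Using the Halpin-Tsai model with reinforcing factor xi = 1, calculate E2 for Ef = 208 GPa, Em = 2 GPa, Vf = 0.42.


eta = (Ef/Em - 1)/(Ef/Em + xi) = (104.0 - 1)/(104.0 + 1) = 0.981
E2 = Em*(1+xi*eta*Vf)/(1-eta*Vf) = 4.8 GPa

4.8 GPa


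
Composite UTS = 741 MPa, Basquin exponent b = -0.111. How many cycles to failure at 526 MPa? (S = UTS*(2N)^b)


N = 0.5 * (S/UTS)^(1/b) = 0.5 * (526/741)^(1/-0.111) = 10.9598 cycles

10.9598 cycles


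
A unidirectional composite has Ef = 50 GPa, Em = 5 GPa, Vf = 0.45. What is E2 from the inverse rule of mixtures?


1/E2 = Vf/Ef + (1-Vf)/Em = 0.45/50 + 0.55/5
E2 = 8.4 GPa

8.4 GPa


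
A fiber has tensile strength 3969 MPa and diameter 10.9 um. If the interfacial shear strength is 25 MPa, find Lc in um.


Lc = sigma_f * d / (2 * tau_i) = 3969 * 10.9 / (2 * 25) = 865.2 um

865.2 um


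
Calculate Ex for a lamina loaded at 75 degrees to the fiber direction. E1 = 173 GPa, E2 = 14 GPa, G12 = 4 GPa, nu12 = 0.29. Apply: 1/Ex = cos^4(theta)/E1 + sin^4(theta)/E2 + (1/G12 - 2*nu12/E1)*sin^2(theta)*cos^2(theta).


cos^4(75) = 0.004487, sin^4(75) = 0.870513, sin^2(75)*cos^2(75) = 0.0625
1/G12 - 2*nu12/E1 = 1/4 - 2*0.29/173 = 0.246647 GPa^-1
1/Ex = 0.004487/173 + 0.870513/14 + 0.246647*0.0625 = 0.0776209 GPa^-1
Ex = 12.88 GPa

12.88 GPa


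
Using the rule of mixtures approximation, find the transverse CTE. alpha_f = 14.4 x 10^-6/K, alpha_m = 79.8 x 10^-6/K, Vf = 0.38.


alpha_2 = alpha_f*Vf + alpha_m*(1-Vf) = 14.4*0.38 + 79.8*0.62 = 54.9 x 10^-6/K

54.9 x 10^-6/K


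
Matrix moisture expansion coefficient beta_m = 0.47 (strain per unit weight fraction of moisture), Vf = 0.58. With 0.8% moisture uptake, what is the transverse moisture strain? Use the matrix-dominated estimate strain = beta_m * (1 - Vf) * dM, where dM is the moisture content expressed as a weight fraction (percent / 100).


dM = 0.8/100 = 0.008
strain = beta_m * (1-Vf) * dM = 0.47 * 0.42 * 0.008 = 0.0015792

0.0015792


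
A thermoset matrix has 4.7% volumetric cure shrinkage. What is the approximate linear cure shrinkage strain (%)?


Linear shrinkage ≈ vol_shrink/3 = 4.7/3 = 1.567%

1.567%


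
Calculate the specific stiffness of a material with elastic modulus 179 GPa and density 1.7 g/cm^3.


Specific stiffness = E/rho = 179/1.7 = 105.3 GPa/(g/cm^3)

105.3 GPa/(g/cm^3)


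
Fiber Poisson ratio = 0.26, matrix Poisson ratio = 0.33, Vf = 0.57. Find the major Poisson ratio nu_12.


nu_12 = nu_f*Vf + nu_m*(1-Vf) = 0.26*0.57 + 0.33*0.43 = 0.2901

0.2901


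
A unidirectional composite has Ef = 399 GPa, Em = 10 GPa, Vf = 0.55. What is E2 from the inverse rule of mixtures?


1/E2 = Vf/Ef + (1-Vf)/Em = 0.55/399 + 0.45/10
E2 = 21.56 GPa

21.56 GPa


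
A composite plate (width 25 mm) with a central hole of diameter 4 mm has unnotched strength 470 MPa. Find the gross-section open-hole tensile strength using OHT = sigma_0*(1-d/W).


OHT = sigma_0*(1-d/W) = 470*(1-4/25) = 394.8 MPa

394.8 MPa


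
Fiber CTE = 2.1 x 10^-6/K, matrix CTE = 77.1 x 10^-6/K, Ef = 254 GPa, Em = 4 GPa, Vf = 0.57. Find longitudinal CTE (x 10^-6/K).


E1 = Ef*Vf + Em*(1-Vf) = 146.5
alpha_1 = (alpha_f*Ef*Vf + alpha_m*Em*(1-Vf))/E1 = 2.98 x 10^-6/K

2.98 x 10^-6/K


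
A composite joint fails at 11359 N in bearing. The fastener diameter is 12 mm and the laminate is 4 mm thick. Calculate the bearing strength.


sigma_br = F/(d*h) = 11359/(12*4) = 236.6 MPa

236.6 MPa


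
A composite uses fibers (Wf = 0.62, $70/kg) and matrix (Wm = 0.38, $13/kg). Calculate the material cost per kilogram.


Cost = cost_f*Wf + cost_m*Wm = 70*0.62 + 13*0.38 = $48.34/kg

$48.34/kg


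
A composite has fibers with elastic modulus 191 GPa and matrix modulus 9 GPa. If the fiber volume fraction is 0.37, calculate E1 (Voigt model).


E1 = Ef*Vf + Em*(1-Vf) = 191*0.37 + 9*0.63 = 76.34 GPa

76.34 GPa


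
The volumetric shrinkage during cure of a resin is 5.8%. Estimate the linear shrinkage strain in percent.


Linear shrinkage ≈ vol_shrink/3 = 5.8/3 = 1.933%

1.933%


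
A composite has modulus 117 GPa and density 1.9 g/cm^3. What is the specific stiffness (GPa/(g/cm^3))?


Specific stiffness = E/rho = 117/1.9 = 61.6 GPa/(g/cm^3)

61.6 GPa/(g/cm^3)


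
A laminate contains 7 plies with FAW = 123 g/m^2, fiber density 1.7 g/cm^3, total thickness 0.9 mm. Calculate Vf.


Vf = n * FAW / (rho_f * h * 1000) = 7 * 123 / (1.7 * 0.9 * 1000) = 0.5627

0.5627


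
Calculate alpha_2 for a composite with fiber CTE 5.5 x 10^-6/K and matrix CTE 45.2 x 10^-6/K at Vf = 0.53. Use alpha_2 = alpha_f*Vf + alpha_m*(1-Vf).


alpha_2 = alpha_f*Vf + alpha_m*(1-Vf) = 5.5*0.53 + 45.2*0.47 = 24.2 x 10^-6/K

24.2 x 10^-6/K


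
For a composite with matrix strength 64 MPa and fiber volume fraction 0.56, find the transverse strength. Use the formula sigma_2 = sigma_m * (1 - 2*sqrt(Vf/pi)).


factor = 1 - 2*sqrt(0.56/pi) = 0.1556
sigma_2 = 64 * 0.1556 = 9.96 MPa

9.96 MPa


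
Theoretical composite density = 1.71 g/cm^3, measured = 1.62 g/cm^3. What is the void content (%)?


Void% = (rho_theo - rho_actual)/rho_theo * 100 = (1.71 - 1.62)/1.71 * 100 = 5.26%

5.26%


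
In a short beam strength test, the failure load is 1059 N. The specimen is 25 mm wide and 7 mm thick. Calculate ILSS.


ILSS = 3F/(4bh) = 3*1059/(4*25*7) = 4.54 MPa

4.54 MPa


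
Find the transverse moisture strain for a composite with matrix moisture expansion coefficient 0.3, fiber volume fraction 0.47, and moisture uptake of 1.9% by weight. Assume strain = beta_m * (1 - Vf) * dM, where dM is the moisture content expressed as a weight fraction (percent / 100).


dM = 1.9/100 = 0.019
strain = beta_m * (1-Vf) * dM = 0.3 * 0.53 * 0.019 = 0.003021

0.003021


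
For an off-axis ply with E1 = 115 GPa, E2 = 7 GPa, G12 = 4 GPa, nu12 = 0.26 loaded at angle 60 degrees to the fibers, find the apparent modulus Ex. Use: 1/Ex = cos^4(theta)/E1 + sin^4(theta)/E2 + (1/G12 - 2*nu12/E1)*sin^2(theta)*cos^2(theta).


cos^4(60) = 0.0625, sin^4(60) = 0.5625, sin^2(60)*cos^2(60) = 0.1875
1/G12 - 2*nu12/E1 = 1/4 - 2*0.26/115 = 0.245478 GPa^-1
1/Ex = 0.0625/115 + 0.5625/7 + 0.245478*0.1875 = 0.1269278 GPa^-1
Ex = 7.88 GPa

7.88 GPa


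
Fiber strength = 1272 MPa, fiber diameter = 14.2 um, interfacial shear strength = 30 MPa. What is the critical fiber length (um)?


Lc = sigma_f * d / (2 * tau_i) = 1272 * 14.2 / (2 * 30) = 301.0 um

301.0 um


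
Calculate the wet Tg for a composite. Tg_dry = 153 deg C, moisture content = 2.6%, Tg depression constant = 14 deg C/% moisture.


Tg_wet = Tg_dry - k*moisture = 153 - 14*2.6 = 116.6 deg C

116.6 deg C


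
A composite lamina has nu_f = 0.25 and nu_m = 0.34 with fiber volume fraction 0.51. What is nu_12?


nu_12 = nu_f*Vf + nu_m*(1-Vf) = 0.25*0.51 + 0.34*0.49 = 0.2941

0.2941


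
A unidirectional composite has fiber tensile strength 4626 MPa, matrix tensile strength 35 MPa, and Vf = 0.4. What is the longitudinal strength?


sigma_1 = sigma_f*Vf + sigma_m*(1-Vf) = 4626*0.4 + 35*0.6 = 1871.4 MPa

1871.4 MPa


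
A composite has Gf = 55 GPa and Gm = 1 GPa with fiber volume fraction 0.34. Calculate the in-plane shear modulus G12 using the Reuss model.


1/G12 = Vf/Gf + (1-Vf)/Gm = 0.34/55 + 0.66/1
G12 = 1.5 GPa

1.5 GPa


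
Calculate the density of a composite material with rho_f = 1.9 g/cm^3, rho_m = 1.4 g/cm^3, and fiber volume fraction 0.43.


rho_c = rho_f*Vf + rho_m*(1-Vf) = 1.9*0.43 + 1.4*0.57 = 1.615 g/cm^3

1.615 g/cm^3


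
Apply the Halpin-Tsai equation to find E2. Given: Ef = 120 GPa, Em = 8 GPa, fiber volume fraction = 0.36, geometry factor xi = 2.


eta = (Ef/Em - 1)/(Ef/Em + xi) = (15.0 - 1)/(15.0 + 2) = 0.8235
E2 = Em*(1+xi*eta*Vf)/(1-eta*Vf) = 18.11 GPa

18.11 GPa


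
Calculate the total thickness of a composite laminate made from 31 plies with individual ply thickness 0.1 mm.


h = n * t_ply = 31 * 0.1 = 3.1 mm

3.1 mm


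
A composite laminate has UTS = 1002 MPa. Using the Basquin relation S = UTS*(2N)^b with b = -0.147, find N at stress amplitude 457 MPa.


N = 0.5 * (S/UTS)^(1/b) = 0.5 * (457/1002)^(1/-0.147) = 104.3201 cycles

104.3201 cycles


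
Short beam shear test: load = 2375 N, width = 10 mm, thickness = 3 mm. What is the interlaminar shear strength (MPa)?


ILSS = 3F/(4bh) = 3*2375/(4*10*3) = 59.38 MPa

59.38 MPa


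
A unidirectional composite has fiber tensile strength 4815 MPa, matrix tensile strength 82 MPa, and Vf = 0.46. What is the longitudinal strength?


sigma_1 = sigma_f*Vf + sigma_m*(1-Vf) = 4815*0.46 + 82*0.54 = 2259.2 MPa

2259.2 MPa


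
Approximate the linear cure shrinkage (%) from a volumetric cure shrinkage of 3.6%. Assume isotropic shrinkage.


Linear shrinkage ≈ vol_shrink/3 = 3.6/3 = 1.2%

1.2%


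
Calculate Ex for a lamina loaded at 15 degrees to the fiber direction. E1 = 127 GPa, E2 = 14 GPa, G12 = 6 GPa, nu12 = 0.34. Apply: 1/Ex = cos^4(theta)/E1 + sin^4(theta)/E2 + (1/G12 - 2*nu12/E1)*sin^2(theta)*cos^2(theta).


cos^4(15) = 0.870513, sin^4(15) = 0.004487, sin^2(15)*cos^2(15) = 0.0625
1/G12 - 2*nu12/E1 = 1/6 - 2*0.34/127 = 0.161312 GPa^-1
1/Ex = 0.870513/127 + 0.004487/14 + 0.161312*0.0625 = 0.017257 GPa^-1
Ex = 57.95 GPa

57.95 GPa


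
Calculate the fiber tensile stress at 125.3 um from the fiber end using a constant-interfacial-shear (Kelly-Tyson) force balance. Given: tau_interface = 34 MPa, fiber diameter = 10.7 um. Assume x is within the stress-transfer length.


Force balance: sigma_f * (pi*d^2/4) = tau * (pi*d) * x  ->  sigma_f = 4 * tau * x / d
sigma_f = 4 * 34 * 125.3 / 10.7 = 1592.6 MPa

1592.6 MPa


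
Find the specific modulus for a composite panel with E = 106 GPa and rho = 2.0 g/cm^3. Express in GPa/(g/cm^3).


Specific stiffness = E/rho = 106/2.0 = 53.0 GPa/(g/cm^3)

53.0 GPa/(g/cm^3)


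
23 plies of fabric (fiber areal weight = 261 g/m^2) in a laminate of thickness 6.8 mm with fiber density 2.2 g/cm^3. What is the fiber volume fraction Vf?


Vf = n * FAW / (rho_f * h * 1000) = 23 * 261 / (2.2 * 6.8 * 1000) = 0.4013

0.4013


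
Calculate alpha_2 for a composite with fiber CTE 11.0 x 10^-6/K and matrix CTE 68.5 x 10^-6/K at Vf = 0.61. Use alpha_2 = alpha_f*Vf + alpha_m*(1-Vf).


alpha_2 = alpha_f*Vf + alpha_m*(1-Vf) = 11.0*0.61 + 68.5*0.39 = 33.4 x 10^-6/K

33.4 x 10^-6/K


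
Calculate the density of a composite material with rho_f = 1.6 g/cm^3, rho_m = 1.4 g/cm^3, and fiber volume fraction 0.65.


rho_c = rho_f*Vf + rho_m*(1-Vf) = 1.6*0.65 + 1.4*0.35 = 1.53 g/cm^3

1.53 g/cm^3


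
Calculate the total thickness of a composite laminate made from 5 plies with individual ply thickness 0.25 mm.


h = n * t_ply = 5 * 0.25 = 1.25 mm

1.25 mm


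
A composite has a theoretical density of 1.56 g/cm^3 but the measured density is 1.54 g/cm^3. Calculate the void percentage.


Void% = (rho_theo - rho_actual)/rho_theo * 100 = (1.56 - 1.54)/1.56 * 100 = 1.28%

1.28%


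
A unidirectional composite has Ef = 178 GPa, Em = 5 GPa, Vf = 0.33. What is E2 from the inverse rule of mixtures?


1/E2 = Vf/Ef + (1-Vf)/Em = 0.33/178 + 0.67/5
E2 = 7.36 GPa

7.36 GPa


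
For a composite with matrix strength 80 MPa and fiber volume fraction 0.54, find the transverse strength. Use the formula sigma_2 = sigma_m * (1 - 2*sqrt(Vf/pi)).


factor = 1 - 2*sqrt(0.54/pi) = 0.1708
sigma_2 = 80 * 0.1708 = 13.67 MPa

13.67 MPa


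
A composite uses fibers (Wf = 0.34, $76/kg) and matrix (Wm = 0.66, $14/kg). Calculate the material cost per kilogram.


Cost = cost_f*Wf + cost_m*Wm = 76*0.34 + 14*0.66 = $35.08/kg

$35.08/kg


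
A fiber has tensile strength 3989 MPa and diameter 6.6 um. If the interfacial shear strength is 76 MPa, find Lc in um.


Lc = sigma_f * d / (2 * tau_i) = 3989 * 6.6 / (2 * 76) = 173.2 um

173.2 um


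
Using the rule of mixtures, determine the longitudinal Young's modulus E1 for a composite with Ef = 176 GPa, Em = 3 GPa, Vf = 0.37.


E1 = Ef*Vf + Em*(1-Vf) = 176*0.37 + 3*0.63 = 67.01 GPa

67.01 GPa


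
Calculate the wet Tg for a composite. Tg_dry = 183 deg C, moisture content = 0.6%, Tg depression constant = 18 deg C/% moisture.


Tg_wet = Tg_dry - k*moisture = 183 - 18*0.6 = 172.2 deg C

172.2 deg C


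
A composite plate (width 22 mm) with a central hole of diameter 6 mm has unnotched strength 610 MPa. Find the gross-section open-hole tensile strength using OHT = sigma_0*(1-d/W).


OHT = sigma_0*(1-d/W) = 610*(1-6/22) = 443.6 MPa

443.6 MPa


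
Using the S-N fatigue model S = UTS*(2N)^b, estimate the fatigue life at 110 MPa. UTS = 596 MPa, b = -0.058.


N = 0.5 * (S/UTS)^(1/b) = 0.5 * (110/596)^(1/-0.058) = 2.2471e+12 cycles

2.2471e+12 cycles


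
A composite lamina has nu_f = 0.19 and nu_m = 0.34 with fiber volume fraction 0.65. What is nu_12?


nu_12 = nu_f*Vf + nu_m*(1-Vf) = 0.19*0.65 + 0.34*0.35 = 0.2425

0.2425


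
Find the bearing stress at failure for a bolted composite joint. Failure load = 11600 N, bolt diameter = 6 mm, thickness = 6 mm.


sigma_br = F/(d*h) = 11600/(6*6) = 322.2 MPa

322.2 MPa


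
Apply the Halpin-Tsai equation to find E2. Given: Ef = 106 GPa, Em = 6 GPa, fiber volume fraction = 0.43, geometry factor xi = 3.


eta = (Ef/Em - 1)/(Ef/Em + xi) = (17.6667 - 1)/(17.6667 + 3) = 0.8065
E2 = Em*(1+xi*eta*Vf)/(1-eta*Vf) = 18.74 GPa

18.74 GPa


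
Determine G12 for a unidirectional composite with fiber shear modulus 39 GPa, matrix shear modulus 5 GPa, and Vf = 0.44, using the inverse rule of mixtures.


1/G12 = Vf/Gf + (1-Vf)/Gm = 0.44/39 + 0.56/5
G12 = 8.11 GPa

8.11 GPa


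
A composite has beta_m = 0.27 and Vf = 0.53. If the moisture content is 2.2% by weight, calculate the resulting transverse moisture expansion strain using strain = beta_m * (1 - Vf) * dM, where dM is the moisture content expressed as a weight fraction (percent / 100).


dM = 2.2/100 = 0.022
strain = beta_m * (1-Vf) * dM = 0.27 * 0.47 * 0.022 = 0.0027918

0.0027918


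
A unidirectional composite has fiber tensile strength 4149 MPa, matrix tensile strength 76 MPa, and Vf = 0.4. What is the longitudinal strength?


sigma_1 = sigma_f*Vf + sigma_m*(1-Vf) = 4149*0.4 + 76*0.6 = 1705.2 MPa

1705.2 MPa


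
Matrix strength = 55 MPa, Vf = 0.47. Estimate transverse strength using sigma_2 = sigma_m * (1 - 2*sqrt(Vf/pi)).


factor = 1 - 2*sqrt(0.47/pi) = 0.2264
sigma_2 = 55 * 0.2264 = 12.45 MPa

12.45 MPa


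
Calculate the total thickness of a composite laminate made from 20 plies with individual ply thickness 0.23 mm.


h = n * t_ply = 20 * 0.23 = 4.6 mm

4.6 mm


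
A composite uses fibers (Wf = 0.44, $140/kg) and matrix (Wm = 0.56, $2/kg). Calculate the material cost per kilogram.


Cost = cost_f*Wf + cost_m*Wm = 140*0.44 + 2*0.56 = $62.72/kg

$62.72/kg


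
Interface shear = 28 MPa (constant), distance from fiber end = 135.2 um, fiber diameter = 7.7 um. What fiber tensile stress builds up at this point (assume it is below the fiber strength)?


Force balance: sigma_f * (pi*d^2/4) = tau * (pi*d) * x  ->  sigma_f = 4 * tau * x / d
sigma_f = 4 * 28 * 135.2 / 7.7 = 1966.5 MPa

1966.5 MPa


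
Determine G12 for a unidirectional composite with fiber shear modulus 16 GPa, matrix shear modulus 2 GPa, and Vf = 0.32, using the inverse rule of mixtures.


1/G12 = Vf/Gf + (1-Vf)/Gm = 0.32/16 + 0.68/2
G12 = 2.78 GPa

2.78 GPa


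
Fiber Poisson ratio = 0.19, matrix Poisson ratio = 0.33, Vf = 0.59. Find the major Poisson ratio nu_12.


nu_12 = nu_f*Vf + nu_m*(1-Vf) = 0.19*0.59 + 0.33*0.41 = 0.2474

0.2474


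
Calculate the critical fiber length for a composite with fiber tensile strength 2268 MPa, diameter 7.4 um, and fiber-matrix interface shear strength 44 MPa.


Lc = sigma_f * d / (2 * tau_i) = 2268 * 7.4 / (2 * 44) = 190.7 um

190.7 um


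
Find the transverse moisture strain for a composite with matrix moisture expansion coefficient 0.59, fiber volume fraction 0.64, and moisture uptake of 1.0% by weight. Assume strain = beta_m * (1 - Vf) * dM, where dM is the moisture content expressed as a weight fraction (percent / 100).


dM = 1.0/100 = 0.01
strain = beta_m * (1-Vf) * dM = 0.59 * 0.36 * 0.01 = 0.002124

0.002124


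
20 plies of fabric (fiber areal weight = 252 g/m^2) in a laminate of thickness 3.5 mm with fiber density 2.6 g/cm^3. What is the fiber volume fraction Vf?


Vf = n * FAW / (rho_f * h * 1000) = 20 * 252 / (2.6 * 3.5 * 1000) = 0.5538

0.5538


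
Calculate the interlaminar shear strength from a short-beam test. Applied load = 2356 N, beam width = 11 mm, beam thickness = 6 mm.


ILSS = 3F/(4bh) = 3*2356/(4*11*6) = 26.77 MPa

26.77 MPa


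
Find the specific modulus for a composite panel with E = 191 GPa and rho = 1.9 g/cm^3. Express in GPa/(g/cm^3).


Specific stiffness = E/rho = 191/1.9 = 100.5 GPa/(g/cm^3)

100.5 GPa/(g/cm^3)


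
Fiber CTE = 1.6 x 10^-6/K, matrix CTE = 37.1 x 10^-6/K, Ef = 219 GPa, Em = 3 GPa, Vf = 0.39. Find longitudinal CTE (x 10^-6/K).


E1 = Ef*Vf + Em*(1-Vf) = 87.24
alpha_1 = (alpha_f*Ef*Vf + alpha_m*Em*(1-Vf))/E1 = 2.34 x 10^-6/K

2.34 x 10^-6/K


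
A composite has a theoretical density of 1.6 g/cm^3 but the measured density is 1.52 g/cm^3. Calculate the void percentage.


Void% = (rho_theo - rho_actual)/rho_theo * 100 = (1.6 - 1.52)/1.6 * 100 = 5.0%

5.0%


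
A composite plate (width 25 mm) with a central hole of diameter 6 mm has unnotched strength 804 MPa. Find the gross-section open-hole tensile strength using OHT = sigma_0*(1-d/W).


OHT = sigma_0*(1-d/W) = 804*(1-6/25) = 611.0 MPa

611.0 MPa


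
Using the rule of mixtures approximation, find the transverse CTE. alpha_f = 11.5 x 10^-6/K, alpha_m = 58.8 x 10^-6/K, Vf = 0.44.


alpha_2 = alpha_f*Vf + alpha_m*(1-Vf) = 11.5*0.44 + 58.8*0.56 = 38.0 x 10^-6/K

38.0 x 10^-6/K


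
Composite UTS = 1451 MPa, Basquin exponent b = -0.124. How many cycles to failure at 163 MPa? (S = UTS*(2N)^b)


N = 0.5 * (S/UTS)^(1/b) = 0.5 * (163/1451)^(1/-0.124) = 2.2702e+07 cycles

2.2702e+07 cycles


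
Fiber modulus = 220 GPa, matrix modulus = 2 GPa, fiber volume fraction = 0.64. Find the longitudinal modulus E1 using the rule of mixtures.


E1 = Ef*Vf + Em*(1-Vf) = 220*0.64 + 2*0.36 = 141.52 GPa

141.52 GPa


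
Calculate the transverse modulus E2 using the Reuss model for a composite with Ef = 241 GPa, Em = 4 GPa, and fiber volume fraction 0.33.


1/E2 = Vf/Ef + (1-Vf)/Em = 0.33/241 + 0.67/4
E2 = 5.92 GPa

5.92 GPa


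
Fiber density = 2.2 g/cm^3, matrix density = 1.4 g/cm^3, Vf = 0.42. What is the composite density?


rho_c = rho_f*Vf + rho_m*(1-Vf) = 2.2*0.42 + 1.4*0.58 = 1.736 g/cm^3

1.736 g/cm^3


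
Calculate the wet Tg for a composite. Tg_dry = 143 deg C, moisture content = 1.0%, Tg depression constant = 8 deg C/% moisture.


Tg_wet = Tg_dry - k*moisture = 143 - 8*1.0 = 135.0 deg C

135.0 deg C


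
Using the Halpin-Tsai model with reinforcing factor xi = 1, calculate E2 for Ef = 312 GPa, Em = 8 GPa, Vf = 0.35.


eta = (Ef/Em - 1)/(Ef/Em + xi) = (39.0 - 1)/(39.0 + 1) = 0.95
E2 = Em*(1+xi*eta*Vf)/(1-eta*Vf) = 15.97 GPa

15.97 GPa


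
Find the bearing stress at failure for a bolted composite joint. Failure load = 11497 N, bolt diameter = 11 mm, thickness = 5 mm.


sigma_br = F/(d*h) = 11497/(11*5) = 209.0 MPa

209.0 MPa


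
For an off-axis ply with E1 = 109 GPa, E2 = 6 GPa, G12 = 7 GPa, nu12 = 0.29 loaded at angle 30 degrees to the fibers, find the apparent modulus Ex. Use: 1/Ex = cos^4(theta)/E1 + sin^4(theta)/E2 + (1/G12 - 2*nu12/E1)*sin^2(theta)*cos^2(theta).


cos^4(30) = 0.5625, sin^4(30) = 0.0625, sin^2(30)*cos^2(30) = 0.1875
1/G12 - 2*nu12/E1 = 1/7 - 2*0.29/109 = 0.137536 GPa^-1
1/Ex = 0.5625/109 + 0.0625/6 + 0.137536*0.1875 = 0.0413652 GPa^-1
Ex = 24.17 GPa

24.17 GPa


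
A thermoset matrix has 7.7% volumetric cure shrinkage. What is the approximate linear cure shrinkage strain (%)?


Linear shrinkage ≈ vol_shrink/3 = 7.7/3 = 2.567%

2.567%


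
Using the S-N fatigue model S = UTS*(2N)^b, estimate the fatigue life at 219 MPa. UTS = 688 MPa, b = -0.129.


N = 0.5 * (S/UTS)^(1/b) = 0.5 * (219/688)^(1/-0.129) = 3571.0996 cycles

3571.0996 cycles


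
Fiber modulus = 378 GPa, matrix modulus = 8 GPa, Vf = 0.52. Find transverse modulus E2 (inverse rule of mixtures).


1/E2 = Vf/Ef + (1-Vf)/Em = 0.52/378 + 0.48/8
E2 = 16.29 GPa

16.29 GPa


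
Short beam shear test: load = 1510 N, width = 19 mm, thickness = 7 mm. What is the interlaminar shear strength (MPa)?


ILSS = 3F/(4bh) = 3*1510/(4*19*7) = 8.52 MPa

8.52 MPa


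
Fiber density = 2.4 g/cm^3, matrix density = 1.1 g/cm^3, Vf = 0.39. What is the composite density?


rho_c = rho_f*Vf + rho_m*(1-Vf) = 2.4*0.39 + 1.1*0.61 = 1.607 g/cm^3

1.607 g/cm^3


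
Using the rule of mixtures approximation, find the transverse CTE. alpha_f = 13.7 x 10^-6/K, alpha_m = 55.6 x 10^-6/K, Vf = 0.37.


alpha_2 = alpha_f*Vf + alpha_m*(1-Vf) = 13.7*0.37 + 55.6*0.63 = 40.1 x 10^-6/K

40.1 x 10^-6/K


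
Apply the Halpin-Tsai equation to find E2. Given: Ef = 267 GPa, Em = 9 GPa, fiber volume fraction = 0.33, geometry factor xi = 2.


eta = (Ef/Em - 1)/(Ef/Em + xi) = (29.6667 - 1)/(29.6667 + 2) = 0.9053
E2 = Em*(1+xi*eta*Vf)/(1-eta*Vf) = 20.5 GPa

20.5 GPa


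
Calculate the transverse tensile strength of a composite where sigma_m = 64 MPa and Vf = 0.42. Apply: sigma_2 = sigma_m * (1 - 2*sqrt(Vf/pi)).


factor = 1 - 2*sqrt(0.42/pi) = 0.2687
sigma_2 = 64 * 0.2687 = 17.2 MPa

17.2 MPa


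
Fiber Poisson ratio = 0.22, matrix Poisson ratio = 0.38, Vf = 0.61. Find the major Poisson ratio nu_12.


nu_12 = nu_f*Vf + nu_m*(1-Vf) = 0.22*0.61 + 0.38*0.39 = 0.2824

0.2824


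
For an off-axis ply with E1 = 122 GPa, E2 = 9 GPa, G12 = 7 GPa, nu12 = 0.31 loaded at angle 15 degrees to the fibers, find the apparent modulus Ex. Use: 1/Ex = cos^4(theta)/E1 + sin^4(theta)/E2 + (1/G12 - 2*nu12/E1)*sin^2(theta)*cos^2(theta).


cos^4(15) = 0.870513, sin^4(15) = 0.004487, sin^2(15)*cos^2(15) = 0.0625
1/G12 - 2*nu12/E1 = 1/7 - 2*0.31/122 = 0.137775 GPa^-1
1/Ex = 0.870513/122 + 0.004487/9 + 0.137775*0.0625 = 0.0162449 GPa^-1
Ex = 61.56 GPa

61.56 GPa


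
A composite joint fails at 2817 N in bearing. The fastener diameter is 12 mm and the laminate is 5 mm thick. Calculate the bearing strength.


sigma_br = F/(d*h) = 2817/(12*5) = 47.0 MPa

47.0 MPa


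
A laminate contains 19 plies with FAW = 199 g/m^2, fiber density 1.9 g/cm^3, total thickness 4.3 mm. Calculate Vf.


Vf = n * FAW / (rho_f * h * 1000) = 19 * 199 / (1.9 * 4.3 * 1000) = 0.4628

0.4628


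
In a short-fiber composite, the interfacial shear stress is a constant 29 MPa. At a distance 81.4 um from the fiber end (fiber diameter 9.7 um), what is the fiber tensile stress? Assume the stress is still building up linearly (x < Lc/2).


Force balance: sigma_f * (pi*d^2/4) = tau * (pi*d) * x  ->  sigma_f = 4 * tau * x / d
sigma_f = 4 * 29 * 81.4 / 9.7 = 973.4 MPa

973.4 MPa


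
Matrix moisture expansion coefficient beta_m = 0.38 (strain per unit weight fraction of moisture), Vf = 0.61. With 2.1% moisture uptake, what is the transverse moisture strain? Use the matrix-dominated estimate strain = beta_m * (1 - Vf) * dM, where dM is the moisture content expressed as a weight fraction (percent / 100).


dM = 2.1/100 = 0.021
strain = beta_m * (1-Vf) * dM = 0.38 * 0.39 * 0.021 = 0.0031122

0.0031122


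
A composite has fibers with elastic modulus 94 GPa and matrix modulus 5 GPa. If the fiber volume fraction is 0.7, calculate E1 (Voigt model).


E1 = Ef*Vf + Em*(1-Vf) = 94*0.7 + 5*0.3 = 67.3 GPa

67.3 GPa


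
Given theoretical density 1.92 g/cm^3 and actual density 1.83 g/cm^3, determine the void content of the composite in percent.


Void% = (rho_theo - rho_actual)/rho_theo * 100 = (1.92 - 1.83)/1.92 * 100 = 4.69%

4.69%


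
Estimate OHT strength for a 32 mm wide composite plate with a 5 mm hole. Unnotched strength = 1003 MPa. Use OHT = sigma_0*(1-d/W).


OHT = sigma_0*(1-d/W) = 1003*(1-5/32) = 846.3 MPa

846.3 MPa


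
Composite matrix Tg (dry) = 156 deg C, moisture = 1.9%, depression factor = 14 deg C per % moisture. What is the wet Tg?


Tg_wet = Tg_dry - k*moisture = 156 - 14*1.9 = 129.4 deg C

129.4 deg C


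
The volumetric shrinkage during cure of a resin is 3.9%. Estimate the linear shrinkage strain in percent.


Linear shrinkage ≈ vol_shrink/3 = 3.9/3 = 1.3%

1.3%


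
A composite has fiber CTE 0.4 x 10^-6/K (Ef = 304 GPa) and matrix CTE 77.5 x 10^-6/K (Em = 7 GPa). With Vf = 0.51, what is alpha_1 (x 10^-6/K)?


E1 = Ef*Vf + Em*(1-Vf) = 158.47
alpha_1 = (alpha_f*Ef*Vf + alpha_m*Em*(1-Vf))/E1 = 2.07 x 10^-6/K

2.07 x 10^-6/K
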